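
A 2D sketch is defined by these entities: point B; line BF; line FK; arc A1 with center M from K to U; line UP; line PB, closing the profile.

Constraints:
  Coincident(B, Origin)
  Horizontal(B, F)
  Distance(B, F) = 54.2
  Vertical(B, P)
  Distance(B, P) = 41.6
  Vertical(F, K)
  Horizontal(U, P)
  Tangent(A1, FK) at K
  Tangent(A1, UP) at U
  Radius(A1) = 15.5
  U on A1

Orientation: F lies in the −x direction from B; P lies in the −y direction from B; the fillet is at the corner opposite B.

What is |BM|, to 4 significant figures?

46.68

B is at the origin; B and F share the same y with |BF| = 54.2 and F on the −x side, so F = (-54.20, 0.000). BP is vertical with |BP| = 41.6 and P on the −y side, so P = (0.000, -41.60). The virtual corner opposite B is at (-54.20, -41.60). Since A1 is tangent to FK there, MK ⟂ FK and the tangent condition forces MU to be normal to UP, with radius 15.5, so the center M sits 15.5 in from both sides at M = (-38.70, -26.10). Then |BM| = |M − B| = 46.68.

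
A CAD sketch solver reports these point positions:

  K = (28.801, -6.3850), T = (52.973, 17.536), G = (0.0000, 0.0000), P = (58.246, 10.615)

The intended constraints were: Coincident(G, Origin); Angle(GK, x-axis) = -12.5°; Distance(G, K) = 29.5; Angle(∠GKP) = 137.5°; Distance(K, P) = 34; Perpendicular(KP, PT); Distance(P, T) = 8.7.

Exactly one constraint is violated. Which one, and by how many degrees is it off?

Perpendicular(KP, PT) — off by 7.30°.

G = (0.00, 0.00) ✓; GK at -12.50° ✓; |GK| = 29.50 ✓; ∠GKP = 137.5° ✓; |KP| = 34.00 ✓; ∠(KP, PT) = 97.30° ✗; |PT| = 8.701 ✓.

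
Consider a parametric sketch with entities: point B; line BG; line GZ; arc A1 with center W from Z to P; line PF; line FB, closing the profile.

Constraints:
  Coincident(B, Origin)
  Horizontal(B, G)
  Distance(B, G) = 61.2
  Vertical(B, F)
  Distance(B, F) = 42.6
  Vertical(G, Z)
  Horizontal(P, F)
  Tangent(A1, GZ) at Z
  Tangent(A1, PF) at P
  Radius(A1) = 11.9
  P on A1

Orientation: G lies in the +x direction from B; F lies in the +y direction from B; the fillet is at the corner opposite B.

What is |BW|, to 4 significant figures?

58.08

B is at the origin; BG is horizontal with |BG| = 61.2 and G on the +x side, so G = (61.20, 0.000). BF is vertical with |BF| = 42.6 and F on the +y side, so F = (0.000, 42.60). The virtual corner opposite B is at (61.20, 42.60). The tangent condition forces WZ to be normal to GZ and since A1 is tangent to PF there, WP ⟂ PF, with radius 11.9, so the center W sits 11.9 in from both sides at W = (49.30, 30.70). Then |BW| = |W − B| = 58.08.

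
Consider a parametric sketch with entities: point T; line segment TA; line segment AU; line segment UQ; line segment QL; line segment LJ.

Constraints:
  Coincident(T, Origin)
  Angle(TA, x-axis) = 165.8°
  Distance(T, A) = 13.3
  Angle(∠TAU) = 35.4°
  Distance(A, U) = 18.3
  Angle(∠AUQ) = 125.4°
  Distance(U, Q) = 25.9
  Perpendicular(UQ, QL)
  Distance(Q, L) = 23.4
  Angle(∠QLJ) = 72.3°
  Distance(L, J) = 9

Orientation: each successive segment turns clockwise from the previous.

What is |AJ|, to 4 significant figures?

28.51

UQ ⟂ QL, so QL runs at -123.4°; with |QL| = 23.4, L = (12.91, -23.91). ∠QLJ = 72.3° gives LJ at 128.9° from the x-axis; with |LJ| = 9.0, J = (7.258, -16.91). Then |AJ| = |J − A| = 28.51.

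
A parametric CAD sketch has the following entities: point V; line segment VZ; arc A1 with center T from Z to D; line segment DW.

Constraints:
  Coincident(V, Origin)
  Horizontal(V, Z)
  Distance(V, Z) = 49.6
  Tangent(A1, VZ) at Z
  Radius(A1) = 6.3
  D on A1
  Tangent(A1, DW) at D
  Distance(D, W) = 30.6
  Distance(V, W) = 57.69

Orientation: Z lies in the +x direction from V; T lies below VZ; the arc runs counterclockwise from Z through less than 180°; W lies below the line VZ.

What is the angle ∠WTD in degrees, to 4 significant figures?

78.37°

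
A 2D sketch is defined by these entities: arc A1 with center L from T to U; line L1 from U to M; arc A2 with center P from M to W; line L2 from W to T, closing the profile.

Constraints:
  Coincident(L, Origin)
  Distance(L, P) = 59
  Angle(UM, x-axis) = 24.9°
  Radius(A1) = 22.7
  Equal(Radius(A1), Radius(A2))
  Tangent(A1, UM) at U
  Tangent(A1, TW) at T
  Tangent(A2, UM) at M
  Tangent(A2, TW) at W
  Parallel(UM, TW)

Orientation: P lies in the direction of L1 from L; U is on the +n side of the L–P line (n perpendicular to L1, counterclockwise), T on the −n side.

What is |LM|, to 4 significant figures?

63.22

The slot axis is L1's direction at 24.9°, so u = (cos 24.9°, sin 24.9°) = (0.9070, 0.4210) and n = (−sin 24.9°, cos 24.9°) = (-0.4210, 0.9070). L is at the origin and P lies 59.0 along u from L, so P = 59.0·u = (53.52, 24.84). Tangency of A1 to both parallel lines with radius 22.7 puts U and T at L ± 22.7·n: U = (-9.558, 20.59), T = (9.558, -20.59). Equal radii place M and W the same way about P: M = P + 22.7·n = (43.96, 45.43), W = P − 22.7·n = (63.07, 4.251). Then |LM| = |M − L| = 63.22.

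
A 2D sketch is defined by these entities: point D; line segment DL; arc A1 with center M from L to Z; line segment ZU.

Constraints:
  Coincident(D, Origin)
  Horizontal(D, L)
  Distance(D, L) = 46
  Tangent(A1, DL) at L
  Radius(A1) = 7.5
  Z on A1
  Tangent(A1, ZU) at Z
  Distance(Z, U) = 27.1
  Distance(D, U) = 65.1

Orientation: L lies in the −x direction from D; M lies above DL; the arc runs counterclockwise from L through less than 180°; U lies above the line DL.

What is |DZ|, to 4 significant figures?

41.60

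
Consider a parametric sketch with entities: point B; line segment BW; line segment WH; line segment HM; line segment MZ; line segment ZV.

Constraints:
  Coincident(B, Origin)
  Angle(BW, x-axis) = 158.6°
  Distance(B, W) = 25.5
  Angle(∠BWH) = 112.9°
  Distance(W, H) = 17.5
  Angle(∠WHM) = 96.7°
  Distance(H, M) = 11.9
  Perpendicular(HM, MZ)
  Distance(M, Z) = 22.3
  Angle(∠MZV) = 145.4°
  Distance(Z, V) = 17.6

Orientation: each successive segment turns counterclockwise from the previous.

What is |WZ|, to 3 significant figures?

14.8

B is at the origin; BW runs at 158.6° with length 25.5, so W = (-23.7, 9.30). ∠BWH = 112.9° gives WH at -134° from the x-axis; with |WH| = 17.5, H = (-36.0, -3.22). ∠WHM = 96.7° gives HM at -51.0° from the x-axis; with |HM| = 11.9, M = (-28.5, -12.5). The perpendicularity gives MZ at right angles to HM, so MZ runs at 39.0°; with |MZ| = 22.3, Z = (-11.1, 1.57). Then |WZ| = |Z − W| = 14.8.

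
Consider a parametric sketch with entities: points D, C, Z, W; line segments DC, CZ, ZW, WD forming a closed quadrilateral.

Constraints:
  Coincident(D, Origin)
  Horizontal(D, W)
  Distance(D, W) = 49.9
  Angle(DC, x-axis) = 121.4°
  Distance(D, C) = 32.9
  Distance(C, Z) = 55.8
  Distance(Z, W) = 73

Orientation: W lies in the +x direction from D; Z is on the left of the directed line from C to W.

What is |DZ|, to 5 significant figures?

71.152

D is at the origin; DW is horizontal with |DW| = 49.9 and W in +x, so W = (49.9, 0). DC runs at 121.4° with |DC| = 32.9, so C = (-17.141, 28.082). Z is determined by |CZ| = 55.8 and |ZW| = 73.0 together: it lies at the intersection of circle(C, 55.8) and circle(W, 73.0). With |CW| = 72.685, the foot of the radical line on CW is 21.103 from C and the perpendicular offset is √(55.8² − 21.103²) = 51.656. Taking the left-of-CW solution: Z = (22.280, 67.573).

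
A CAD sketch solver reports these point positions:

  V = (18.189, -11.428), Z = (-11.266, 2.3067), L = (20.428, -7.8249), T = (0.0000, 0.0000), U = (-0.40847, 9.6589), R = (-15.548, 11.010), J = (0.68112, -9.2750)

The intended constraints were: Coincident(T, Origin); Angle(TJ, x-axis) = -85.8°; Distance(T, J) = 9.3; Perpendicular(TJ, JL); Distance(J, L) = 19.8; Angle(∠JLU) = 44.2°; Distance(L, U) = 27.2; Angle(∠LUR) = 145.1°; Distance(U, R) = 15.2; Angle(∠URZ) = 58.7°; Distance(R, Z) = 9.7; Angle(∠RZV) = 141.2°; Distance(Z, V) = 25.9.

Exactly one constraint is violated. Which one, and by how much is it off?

Distance(Z, V) = 25.9 — off by 6.60.

T = (0.00, 0.00) ✓; TJ at -85.80° ✓; |TJ| = 9.300 ✓; ∠(TJ, JL) = 90.00° ✓; |JL| = 19.80 ✓; ∠JLU = 44.20° ✓; |LU| = 27.20 ✓; ∠LUR = 145.1° ✓; |UR| = 15.20 ✓; ∠URZ = 58.70° ✓; |RZ| = 9.700 ✓; ∠RZV = 141.2° ✓; |ZV| = 32.50 ✗.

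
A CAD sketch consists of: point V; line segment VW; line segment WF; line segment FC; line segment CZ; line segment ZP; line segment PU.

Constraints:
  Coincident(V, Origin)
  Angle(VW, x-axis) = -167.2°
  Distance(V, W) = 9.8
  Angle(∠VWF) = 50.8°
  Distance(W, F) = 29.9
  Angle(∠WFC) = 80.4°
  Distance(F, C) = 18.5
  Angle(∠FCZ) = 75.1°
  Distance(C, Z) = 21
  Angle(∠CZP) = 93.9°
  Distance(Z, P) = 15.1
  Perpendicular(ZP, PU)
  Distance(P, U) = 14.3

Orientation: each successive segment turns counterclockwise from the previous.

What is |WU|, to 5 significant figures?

26.408

V is at the origin; VW runs at -167.2° with length 9.8, so W = (-9.5565, -2.1712). ∠VWF = 50.8° gives WF at -38.000° from the x-axis; with |WF| = 29.9, F = (14.005, -20.579). ∠WFC = 80.4° gives FC at 61.600° from the x-axis; with |FC| = 18.5, C = (22.804, -4.3060). ∠FCZ = 75.1° gives CZ at 166.50° from the x-axis; with |CZ| = 21.0, Z = (2.3843, 0.59640). ∠CZP = 93.9° gives ZP at -107.40° from the x-axis; with |ZP| = 15.1, P = (-2.1312, -13.813). ZP is perpendicular to PU, so PU runs at -17.400°; with |PU| = 14.3, U = (11.514, -18.089). Then |WU| = |U − W| = 26.408.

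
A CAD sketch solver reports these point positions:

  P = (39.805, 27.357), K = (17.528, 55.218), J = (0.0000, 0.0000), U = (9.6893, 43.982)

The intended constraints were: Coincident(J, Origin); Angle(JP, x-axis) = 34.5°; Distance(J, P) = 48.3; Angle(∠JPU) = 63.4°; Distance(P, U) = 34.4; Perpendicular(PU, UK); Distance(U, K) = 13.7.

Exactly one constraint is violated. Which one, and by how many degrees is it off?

Perpendicular(PU, UK) — off by 6.00°.

J = (0.00, 0.00) ✓; JP at 34.50° ✓; |JP| = 48.30 ✓; ∠JPU = 63.40° ✓; |PU| = 34.40 ✓; ∠(PU, UK) = 96.00° ✗; |UK| = 13.70 ✓.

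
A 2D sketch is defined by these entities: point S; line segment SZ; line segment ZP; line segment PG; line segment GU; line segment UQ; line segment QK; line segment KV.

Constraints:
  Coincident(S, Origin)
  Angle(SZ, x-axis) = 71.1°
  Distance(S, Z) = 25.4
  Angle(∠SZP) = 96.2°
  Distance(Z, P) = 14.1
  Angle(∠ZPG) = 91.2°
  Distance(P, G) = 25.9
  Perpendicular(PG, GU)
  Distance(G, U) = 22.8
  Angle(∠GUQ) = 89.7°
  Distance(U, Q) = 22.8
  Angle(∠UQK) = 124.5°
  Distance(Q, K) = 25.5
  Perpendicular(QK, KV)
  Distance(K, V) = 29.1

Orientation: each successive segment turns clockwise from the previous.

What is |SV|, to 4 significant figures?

34.32

S is at the origin; SZ runs at 71.1° with length 25.4, so Z = (8.228, 24.03). ∠SZP = 96.2° gives ZP at -12.70° from the x-axis; with |ZP| = 14.1, P = (21.98, 20.93). ∠ZPG = 91.2° gives PG at -101.5° from the x-axis; with |PG| = 25.9, G = (16.82, -4.449). PG ⟂ GU, so GU runs at 168.5°; with |GU| = 22.8, U = (-5.523, 0.09628). ∠GUQ = 89.7° gives UQ at 78.20° from the x-axis; with |UQ| = 22.8, Q = (-0.8609, 22.41). ∠UQK = 124.5° gives QK at 22.70° from the x-axis; with |QK| = 25.5, K = (22.66, 32.26). QK ⟂ KV, so KV runs at -67.30°; with |KV| = 29.1, V = (33.89, 5.409). Then |SV| = |V − S| = 34.32.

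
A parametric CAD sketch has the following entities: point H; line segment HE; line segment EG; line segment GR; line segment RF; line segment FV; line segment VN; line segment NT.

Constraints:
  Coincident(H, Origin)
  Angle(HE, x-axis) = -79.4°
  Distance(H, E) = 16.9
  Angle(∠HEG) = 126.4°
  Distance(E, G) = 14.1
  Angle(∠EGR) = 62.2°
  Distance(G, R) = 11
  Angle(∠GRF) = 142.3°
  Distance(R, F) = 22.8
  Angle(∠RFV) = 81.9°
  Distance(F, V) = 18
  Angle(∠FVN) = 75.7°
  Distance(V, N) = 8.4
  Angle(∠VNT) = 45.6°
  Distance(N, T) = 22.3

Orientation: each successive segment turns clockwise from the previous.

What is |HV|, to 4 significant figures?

13.54

H is at the origin; HE runs at -79.4° with length 16.9, so E = (3.109, -16.61). ∠HEG = 126.4° gives EG at -133.0° from the x-axis; with |EG| = 14.1, G = (-6.507, -26.92). ∠EGR = 62.2° gives GR at 109.2° from the x-axis; with |GR| = 11.0, R = (-10.12, -16.54). ∠GRF = 142.3° gives RF at 71.50° from the x-axis; with |RF| = 22.8, F = (-2.890, 5.086). ∠RFV = 81.9° gives FV at -26.60° from the x-axis; with |FV| = 18.0, V = (13.20, -2.973). Then |HV| = |V − H| = 13.54.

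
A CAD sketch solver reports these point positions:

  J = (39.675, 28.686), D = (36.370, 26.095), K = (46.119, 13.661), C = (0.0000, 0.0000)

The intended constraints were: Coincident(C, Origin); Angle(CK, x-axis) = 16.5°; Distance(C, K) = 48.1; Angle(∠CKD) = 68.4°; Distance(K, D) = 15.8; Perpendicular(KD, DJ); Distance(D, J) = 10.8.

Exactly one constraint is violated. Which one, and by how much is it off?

Distance(D, J) = 10.8 — off by 6.60.

C = (0.00, 0.00) ✓; CK at 16.50° ✓; |CK| = 48.10 ✓; ∠CKD = 68.40° ✓; |KD| = 15.80 ✓; ∠(KD, DJ) = 90.00° ✓; |DJ| = 4.200 ✗.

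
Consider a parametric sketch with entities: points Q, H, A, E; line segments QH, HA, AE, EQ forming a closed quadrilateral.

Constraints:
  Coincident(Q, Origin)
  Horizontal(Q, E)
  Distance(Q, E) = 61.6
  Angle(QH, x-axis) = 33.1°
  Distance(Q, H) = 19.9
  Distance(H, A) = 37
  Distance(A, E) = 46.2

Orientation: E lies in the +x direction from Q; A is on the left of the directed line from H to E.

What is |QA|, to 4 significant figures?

56.14

Q is at the origin; Q and E share the same y with |QE| = 61.6 and E in +x, so E = (61.6, 0). QH runs at 33.1° with |QH| = 19.9, so H = (16.67, 10.87). A is determined by |HA| = 37.0 and |AE| = 46.2 together: it lies at the intersection of circle(H, 37.0) and circle(E, 46.2). With |HE| = 46.23, the foot of the radical line on HE is 14.83 from H and the perpendicular offset is √(37.0² − 14.83²) = 33.90. Taking the left-of-HE solution: A = (39.06, 40.33).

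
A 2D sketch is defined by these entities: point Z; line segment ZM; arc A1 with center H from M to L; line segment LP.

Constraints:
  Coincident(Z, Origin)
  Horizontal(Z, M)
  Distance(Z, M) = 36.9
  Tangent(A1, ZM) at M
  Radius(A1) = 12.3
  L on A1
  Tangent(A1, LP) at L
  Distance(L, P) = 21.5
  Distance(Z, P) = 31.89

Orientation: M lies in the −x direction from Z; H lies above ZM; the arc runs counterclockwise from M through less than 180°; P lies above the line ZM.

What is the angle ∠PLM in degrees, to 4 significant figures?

146.9°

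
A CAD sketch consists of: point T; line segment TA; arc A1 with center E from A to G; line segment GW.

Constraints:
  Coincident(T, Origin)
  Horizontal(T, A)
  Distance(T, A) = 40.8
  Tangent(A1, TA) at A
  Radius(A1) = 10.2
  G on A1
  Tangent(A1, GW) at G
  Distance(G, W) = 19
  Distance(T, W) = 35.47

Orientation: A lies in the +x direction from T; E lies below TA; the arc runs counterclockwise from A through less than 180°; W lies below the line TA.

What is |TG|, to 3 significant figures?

31.9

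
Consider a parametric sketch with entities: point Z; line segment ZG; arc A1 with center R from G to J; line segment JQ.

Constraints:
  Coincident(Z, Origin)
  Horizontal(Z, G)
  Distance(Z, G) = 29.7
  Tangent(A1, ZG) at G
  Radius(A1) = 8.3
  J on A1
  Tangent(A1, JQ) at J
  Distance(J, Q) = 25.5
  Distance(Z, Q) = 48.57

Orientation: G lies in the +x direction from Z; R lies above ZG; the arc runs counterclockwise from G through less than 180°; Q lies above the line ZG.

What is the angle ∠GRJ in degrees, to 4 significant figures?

99.03°

Z is at the origin; Z and G share the same y with |ZG| = 29.7 and G on the +x side, so G = (29.70, 0.000). Since A1 is tangent to ZG there, RG ⟂ ZG, so R = G + (0, 8.3) = (29.70, 8.300). Since RJ ⟂ JQ (tangency), |RQ| = √(8.3² + 25.5²) = 26.82 regardless of where J sits on A1. So Q lies on both circle(Z, 48.57) and circle(R, 26.82); the above-ZG intersection is Q = (33.90, 34.79). J is the foot of the tangent from Q: J = (37.90, 9.602).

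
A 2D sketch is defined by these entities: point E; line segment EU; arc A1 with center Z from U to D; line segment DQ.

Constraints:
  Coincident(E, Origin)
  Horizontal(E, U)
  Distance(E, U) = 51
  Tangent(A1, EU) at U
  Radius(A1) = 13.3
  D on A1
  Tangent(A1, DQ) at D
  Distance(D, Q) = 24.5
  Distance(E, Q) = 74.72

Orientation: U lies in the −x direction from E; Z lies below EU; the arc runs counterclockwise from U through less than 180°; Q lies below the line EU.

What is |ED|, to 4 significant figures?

65.64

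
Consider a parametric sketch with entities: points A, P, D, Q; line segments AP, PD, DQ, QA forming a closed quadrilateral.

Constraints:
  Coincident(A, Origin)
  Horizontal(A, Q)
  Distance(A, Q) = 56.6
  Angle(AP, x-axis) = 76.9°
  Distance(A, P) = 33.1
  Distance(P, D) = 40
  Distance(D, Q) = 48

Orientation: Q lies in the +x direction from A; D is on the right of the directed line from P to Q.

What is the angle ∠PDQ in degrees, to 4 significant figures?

83.21°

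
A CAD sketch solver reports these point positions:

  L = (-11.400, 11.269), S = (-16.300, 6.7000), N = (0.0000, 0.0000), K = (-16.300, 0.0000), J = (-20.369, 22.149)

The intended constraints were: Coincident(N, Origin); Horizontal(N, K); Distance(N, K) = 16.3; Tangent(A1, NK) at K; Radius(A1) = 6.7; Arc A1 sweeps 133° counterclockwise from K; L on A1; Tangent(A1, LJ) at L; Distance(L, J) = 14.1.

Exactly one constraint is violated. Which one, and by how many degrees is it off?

Tangent(A1, LJ) at L — off by 3.50°.

N = (0.00, 0.00) ✓; N.y = 0.00, K.y = 0.00 ✓; |NK| = 16.30 ✓; ∠(SK, KN) = 90.00° ✓; |SK| = 6.700 ✓; bearing(S→L) − bearing(S→K) = 133.0° ✓; |SL| = 6.700 ✓; ∠(SL, LJ) = 93.50° ✗; |LJ| = 14.10 ✓.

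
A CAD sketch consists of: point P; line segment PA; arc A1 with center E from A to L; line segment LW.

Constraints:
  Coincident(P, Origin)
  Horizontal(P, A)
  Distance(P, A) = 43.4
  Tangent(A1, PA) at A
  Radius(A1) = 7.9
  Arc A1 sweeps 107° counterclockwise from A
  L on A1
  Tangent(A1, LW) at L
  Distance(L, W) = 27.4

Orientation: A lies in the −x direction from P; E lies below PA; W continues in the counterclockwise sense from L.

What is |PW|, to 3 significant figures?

56.3

P is at the origin; P and A share the same y with |PA| = 43.4 and A on the −x side, so A = (-43.4, 0.00). Tangency of A1 to PA means the radius EA is perpendicular to PA, so E = A + (0, -7.9) = (-43.4, -7.90). On A1, A sits at bearing 90° from E; a 107° counterclockwise sweep puts L at bearing 197°, so L = E + 7.9·(cos 197°, sin 197°) = (-51.0, -10.2). Since A1 is tangent to LW there, EL ⟂ LW, so LW runs along (−sin 197°, cos 197°); with |LW| = 27.4, W = (-42.9, -36.4). Then |PW| = |W − P| = 56.3.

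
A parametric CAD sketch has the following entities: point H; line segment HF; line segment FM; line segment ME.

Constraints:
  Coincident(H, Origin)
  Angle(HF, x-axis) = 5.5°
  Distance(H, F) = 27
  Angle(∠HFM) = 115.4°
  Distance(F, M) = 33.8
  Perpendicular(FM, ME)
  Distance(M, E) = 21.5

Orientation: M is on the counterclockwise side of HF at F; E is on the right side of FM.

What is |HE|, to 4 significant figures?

64.54

∠HFM = 115.4°, so FM runs at 5.5° + (180° − 115.4°) = 70.10° from the x-axis; with |FM| = 33.8, M = F + 33.8·(cos 70.10°, sin 70.10°) = (38.38, 34.37). The perpendicularity gives ME at right angles to FM; with |ME| = 21.5 on the right of FM, E = M + 21.5·(0.9403, -0.3404) = (58.60, 27.05). Then |HE| = |E − H| = 64.54.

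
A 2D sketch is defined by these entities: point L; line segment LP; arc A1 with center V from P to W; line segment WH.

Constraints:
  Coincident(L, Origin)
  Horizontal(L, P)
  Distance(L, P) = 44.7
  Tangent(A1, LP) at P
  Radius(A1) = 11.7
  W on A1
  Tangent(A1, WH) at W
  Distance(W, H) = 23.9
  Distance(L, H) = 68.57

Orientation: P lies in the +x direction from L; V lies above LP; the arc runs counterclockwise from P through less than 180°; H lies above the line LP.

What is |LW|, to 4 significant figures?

57.16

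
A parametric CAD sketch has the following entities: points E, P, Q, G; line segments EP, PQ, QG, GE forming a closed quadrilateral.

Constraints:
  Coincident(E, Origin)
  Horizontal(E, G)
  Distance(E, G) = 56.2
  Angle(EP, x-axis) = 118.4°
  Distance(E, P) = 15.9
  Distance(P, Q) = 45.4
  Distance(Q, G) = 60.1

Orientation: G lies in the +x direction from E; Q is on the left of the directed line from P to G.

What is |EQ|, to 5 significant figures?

53.434

Checks: |PQ| = 45.40 ✓; |QG| = 60.10 ✓.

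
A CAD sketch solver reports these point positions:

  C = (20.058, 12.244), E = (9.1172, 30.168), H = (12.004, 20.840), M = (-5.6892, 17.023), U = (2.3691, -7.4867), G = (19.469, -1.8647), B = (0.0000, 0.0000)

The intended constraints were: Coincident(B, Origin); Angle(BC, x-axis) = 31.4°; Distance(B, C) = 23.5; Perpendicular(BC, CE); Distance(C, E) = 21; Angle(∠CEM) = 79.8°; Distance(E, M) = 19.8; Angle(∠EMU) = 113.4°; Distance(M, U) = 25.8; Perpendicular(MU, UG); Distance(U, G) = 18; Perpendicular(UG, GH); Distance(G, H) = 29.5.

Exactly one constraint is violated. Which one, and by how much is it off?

Distance(G, H) = 29.5 — off by 5.60.

B = (0.00, 0.00) ✓; BC at 31.40° ✓; |BC| = 23.50 ✓; ∠(BC, CE) = 90.00° ✓; |CE| = 21.00 ✓; ∠CEM = 79.80° ✓; |EM| = 19.80 ✓; ∠EMU = 113.4° ✓; |MU| = 25.80 ✓; ∠(MU, UG) = 90.00° ✓; |UG| = 18.00 ✓; ∠(UG, GH) = 90.00° ✓; |GH| = 23.90 ✗.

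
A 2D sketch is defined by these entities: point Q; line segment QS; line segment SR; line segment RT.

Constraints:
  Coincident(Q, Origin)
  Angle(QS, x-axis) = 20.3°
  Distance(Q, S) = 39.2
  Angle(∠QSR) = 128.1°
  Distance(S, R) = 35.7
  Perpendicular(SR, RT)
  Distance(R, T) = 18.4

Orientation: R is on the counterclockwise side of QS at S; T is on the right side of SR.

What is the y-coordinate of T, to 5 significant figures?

41.966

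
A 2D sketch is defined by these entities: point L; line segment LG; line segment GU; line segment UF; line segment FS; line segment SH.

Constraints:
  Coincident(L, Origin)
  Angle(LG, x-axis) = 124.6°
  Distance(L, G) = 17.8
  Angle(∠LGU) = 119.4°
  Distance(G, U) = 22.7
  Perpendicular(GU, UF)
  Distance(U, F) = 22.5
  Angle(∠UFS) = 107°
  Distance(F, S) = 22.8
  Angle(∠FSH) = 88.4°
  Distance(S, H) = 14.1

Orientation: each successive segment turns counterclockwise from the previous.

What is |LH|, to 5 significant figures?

5.8904

L is at the origin; LG runs at 124.6° with length 17.8, so G = (-10.108, 14.652). ∠LGU = 119.4° gives GU at -174.80° from the x-axis; with |GU| = 22.7, U = (-32.714, 12.594). GU is perpendicular to UF, so UF runs at -84.800°; with |UF| = 22.5, F = (-30.675, -9.8129). ∠UFS = 107.0° gives FS at -11.800° from the x-axis; with |FS| = 22.8, S = (-8.3568, -14.475). ∠FSH = 88.4° gives SH at 79.800° from the x-axis; with |SH| = 14.1, H = (-5.8599, -0.59828). Then |LH| = |H − L| = 5.8904.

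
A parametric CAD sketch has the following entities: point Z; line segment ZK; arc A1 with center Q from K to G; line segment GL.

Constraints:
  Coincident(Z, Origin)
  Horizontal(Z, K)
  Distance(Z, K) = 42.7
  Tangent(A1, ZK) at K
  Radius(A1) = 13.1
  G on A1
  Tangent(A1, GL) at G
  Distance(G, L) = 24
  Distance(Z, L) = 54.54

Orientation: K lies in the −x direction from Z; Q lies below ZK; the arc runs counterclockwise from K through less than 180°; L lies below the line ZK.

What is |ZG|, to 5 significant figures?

56.941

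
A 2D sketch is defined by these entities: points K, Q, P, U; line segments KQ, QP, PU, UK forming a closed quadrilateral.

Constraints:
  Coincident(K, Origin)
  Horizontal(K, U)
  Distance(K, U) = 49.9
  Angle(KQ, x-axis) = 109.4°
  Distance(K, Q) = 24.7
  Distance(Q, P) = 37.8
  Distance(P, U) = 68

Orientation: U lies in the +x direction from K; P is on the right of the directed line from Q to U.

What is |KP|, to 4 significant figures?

21.52

K is at the origin; K and U share the same y with |KU| = 49.9 and U in +x, so U = (49.9, 0). KQ runs at 109.4° with |KQ| = 24.7, so Q = (-8.204, 23.30). P is determined by |QP| = 37.8 and |PU| = 68.0 together: it lies at the intersection of circle(Q, 37.8) and circle(U, 68.0). With |QU| = 62.60, the foot of the radical line on QU is 5.781 from Q and the perpendicular offset is √(37.8² − 5.781²) = 37.36. Taking the right-of-QU solution: P = (-16.74, -13.53).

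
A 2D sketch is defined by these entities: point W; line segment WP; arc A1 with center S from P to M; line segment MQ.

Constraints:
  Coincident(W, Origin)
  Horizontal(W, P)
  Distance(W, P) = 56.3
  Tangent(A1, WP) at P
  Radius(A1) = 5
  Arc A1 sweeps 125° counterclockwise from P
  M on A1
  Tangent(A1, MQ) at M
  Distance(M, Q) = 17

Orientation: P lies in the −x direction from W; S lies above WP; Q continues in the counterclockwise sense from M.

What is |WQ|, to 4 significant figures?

65.68

W is at the origin; WP is horizontal with |WP| = 56.3 and P on the −x side, so P = (-56.30, 0.000). The tangent condition forces SP to be normal to WP, so S = P + (0, 5) = (-56.30, 5.000). On A1, P sits at bearing -90° from S; a 125° counterclockwise sweep puts M at bearing 35°, so M = S + 5.0·(cos 35°, sin 35°) = (-52.20, 7.868). A1 meets MQ tangentially, so SM is at right angles to MQ, so MQ runs along (−sin 35°, cos 35°); with |MQ| = 17.0, Q = (-61.96, 21.79). Then |WQ| = |Q − W| = 65.68.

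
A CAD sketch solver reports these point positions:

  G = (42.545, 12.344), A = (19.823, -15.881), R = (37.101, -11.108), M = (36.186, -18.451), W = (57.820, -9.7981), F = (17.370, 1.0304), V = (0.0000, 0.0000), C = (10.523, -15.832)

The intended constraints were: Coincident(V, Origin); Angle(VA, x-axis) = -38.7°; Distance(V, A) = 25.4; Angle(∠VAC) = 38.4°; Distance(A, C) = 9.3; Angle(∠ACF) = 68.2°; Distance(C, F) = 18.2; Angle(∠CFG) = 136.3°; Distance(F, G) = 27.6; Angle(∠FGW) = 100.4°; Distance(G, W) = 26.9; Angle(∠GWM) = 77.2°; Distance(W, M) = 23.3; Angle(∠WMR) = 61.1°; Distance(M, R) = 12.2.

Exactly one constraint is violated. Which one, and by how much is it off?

Distance(M, R) = 12.2 — off by 4.80.

V = (0.00, 0.00) ✓; VA at -38.70° ✓; |VA| = 25.40 ✓; ∠VAC = 38.40° ✓; |AC| = 9.300 ✓; ∠ACF = 68.20° ✓; |CF| = 18.20 ✓; ∠CFG = 136.3° ✓; |FG| = 27.60 ✓; ∠FGW = 100.4° ✓; |GW| = 26.90 ✓; ∠GWM = 77.20° ✓; |WM| = 23.30 ✓; ∠WMR = 61.10° ✓; |MR| = 7.400 ✗.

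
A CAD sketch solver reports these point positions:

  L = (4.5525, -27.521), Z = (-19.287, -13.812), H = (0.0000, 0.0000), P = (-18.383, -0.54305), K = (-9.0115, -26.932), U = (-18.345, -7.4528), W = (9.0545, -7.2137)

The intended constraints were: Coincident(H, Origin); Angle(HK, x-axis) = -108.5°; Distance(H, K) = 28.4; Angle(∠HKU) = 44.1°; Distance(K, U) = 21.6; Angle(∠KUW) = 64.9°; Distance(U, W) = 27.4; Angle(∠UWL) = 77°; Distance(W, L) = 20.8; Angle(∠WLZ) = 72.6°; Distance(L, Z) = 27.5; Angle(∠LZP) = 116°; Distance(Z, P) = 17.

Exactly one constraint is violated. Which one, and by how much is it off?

Distance(Z, P) = 17 — off by 3.70.

H = (0.00, 0.00) ✓; HK at -108.5° ✓; |HK| = 28.40 ✓; ∠HKU = 44.10° ✓; |KU| = 21.60 ✓; ∠KUW = 64.90° ✓; |UW| = 27.40 ✓; ∠UWL = 77.00° ✓; |WL| = 20.80 ✓; ∠WLZ = 72.60° ✓; |LZ| = 27.50 ✓; ∠LZP = 116.0° ✓; |ZP| = 13.30 ✗.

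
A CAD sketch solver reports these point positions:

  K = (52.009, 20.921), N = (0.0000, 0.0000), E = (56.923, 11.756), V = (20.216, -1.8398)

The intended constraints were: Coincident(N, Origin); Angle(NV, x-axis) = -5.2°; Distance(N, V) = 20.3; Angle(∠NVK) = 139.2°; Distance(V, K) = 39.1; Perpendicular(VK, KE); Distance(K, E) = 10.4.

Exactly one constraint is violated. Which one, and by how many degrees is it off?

Perpendicular(VK, KE) — off by 7.40°.

N = (0.00, 0.00) ✓; NV at -5.200° ✓; |NV| = 20.30 ✓; ∠NVK = 139.2° ✓; |VK| = 39.10 ✓; ∠(VK, KE) = 97.40° ✗; |KE| = 10.40 ✓.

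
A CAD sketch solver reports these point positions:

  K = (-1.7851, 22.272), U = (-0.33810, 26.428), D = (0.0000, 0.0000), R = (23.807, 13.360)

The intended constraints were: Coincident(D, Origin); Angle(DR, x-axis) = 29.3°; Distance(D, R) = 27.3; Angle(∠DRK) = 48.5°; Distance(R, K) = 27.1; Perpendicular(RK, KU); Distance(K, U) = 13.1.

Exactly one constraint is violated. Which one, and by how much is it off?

Distance(K, U) = 13.1 — off by 8.70.

D = (0.00, 0.00) ✓; DR at 29.30° ✓; |DR| = 27.30 ✓; ∠DRK = 48.50° ✓; |RK| = 27.10 ✓; ∠(RK, KU) = 90.00° ✓; |KU| = 4.401 ✗.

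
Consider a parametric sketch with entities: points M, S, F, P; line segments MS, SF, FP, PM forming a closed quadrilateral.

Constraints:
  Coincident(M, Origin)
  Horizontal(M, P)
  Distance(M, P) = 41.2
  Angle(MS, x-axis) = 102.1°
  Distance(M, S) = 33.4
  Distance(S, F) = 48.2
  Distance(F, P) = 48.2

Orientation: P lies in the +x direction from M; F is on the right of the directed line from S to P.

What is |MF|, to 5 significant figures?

16.101

M is at the origin; M and P share the same y with |MP| = 41.2 and P in +x, so P = (41.2, 0). MS runs at 102.1° with |MS| = 33.4, so S = (-7.0013, 32.658). F is determined by |SF| = 48.2 and |FP| = 48.2 together: it lies at the intersection of circle(S, 48.2) and circle(P, 48.2). With |SP| = 58.223, the foot of the radical line on SP is 29.111 from S and the perpendicular offset is √(48.2² − 29.111²) = 38.416. Taking the right-of-SP solution: F = (-4.4485, -15.474).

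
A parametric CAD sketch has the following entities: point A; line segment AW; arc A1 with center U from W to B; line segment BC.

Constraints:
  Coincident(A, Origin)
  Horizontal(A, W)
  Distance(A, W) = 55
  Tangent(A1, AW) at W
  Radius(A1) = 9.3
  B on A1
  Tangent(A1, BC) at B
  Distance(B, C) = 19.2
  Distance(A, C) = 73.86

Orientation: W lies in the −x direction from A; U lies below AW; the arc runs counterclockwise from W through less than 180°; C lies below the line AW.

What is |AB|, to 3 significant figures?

64.2

Checks: A = (0.00, 0.00) ✓; |UB| = 9.300 ✓; ∠(UB, BC) = 90.00° ✓; |BC| = 19.20 ✓; |AC| = 73.86 ✓.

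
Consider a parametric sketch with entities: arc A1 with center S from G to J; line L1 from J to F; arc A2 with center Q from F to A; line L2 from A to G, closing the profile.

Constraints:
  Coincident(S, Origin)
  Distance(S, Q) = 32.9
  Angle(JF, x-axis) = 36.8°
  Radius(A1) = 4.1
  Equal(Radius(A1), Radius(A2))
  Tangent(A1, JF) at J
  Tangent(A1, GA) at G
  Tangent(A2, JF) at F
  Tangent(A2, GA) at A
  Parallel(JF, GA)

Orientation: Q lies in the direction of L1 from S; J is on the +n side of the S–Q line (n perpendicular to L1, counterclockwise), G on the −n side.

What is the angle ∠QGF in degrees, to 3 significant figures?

6.89°

The slot axis is L1's direction at 36.8°, so u = (cos 36.8°, sin 36.8°) = (0.801, 0.599) and n = (−sin 36.8°, cos 36.8°) = (-0.599, 0.801). S is at the origin and Q lies 32.9 along u from S, so Q = 32.9·u = (26.3, 19.7). Tangency of A1 to both parallel lines with radius 4.1 puts J and G at S ± 4.1·n: J = (-2.46, 3.28), G = (2.46, -3.28). Equal radii place F and A the same way about Q: F = Q + 4.1·n = (23.9, 23.0), A = Q − 4.1·n = (28.8, 16.4). Then cos ∠QGF = GQ·GF / (|GQ||GF|), giving 6.89°.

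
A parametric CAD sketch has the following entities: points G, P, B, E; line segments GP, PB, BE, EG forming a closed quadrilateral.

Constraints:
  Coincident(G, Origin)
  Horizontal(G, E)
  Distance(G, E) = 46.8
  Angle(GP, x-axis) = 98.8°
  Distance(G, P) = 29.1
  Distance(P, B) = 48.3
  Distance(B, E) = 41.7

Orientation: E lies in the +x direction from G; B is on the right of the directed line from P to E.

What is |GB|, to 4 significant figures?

19.80

Checks: |PB| = 48.30 ✓; |BE| = 41.70 ✓.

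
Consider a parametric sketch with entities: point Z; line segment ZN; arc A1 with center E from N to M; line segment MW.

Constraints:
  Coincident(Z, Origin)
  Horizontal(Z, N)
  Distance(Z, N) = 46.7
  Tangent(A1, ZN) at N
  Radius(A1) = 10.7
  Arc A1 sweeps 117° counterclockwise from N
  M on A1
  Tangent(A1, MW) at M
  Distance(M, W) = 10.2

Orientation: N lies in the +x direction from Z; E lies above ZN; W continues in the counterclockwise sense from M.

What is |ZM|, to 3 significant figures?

58.3

Z is at the origin; ZN is horizontal with |ZN| = 46.7 and N on the +x side, so N = (46.7, 0.00). Tangency of A1 to ZN means the radius EN is perpendicular to ZN, so E = N + (0, 10.7) = (46.7, 10.7). On A1, N sits at bearing -90° from E; a 117° counterclockwise sweep puts M at bearing 27°, so M = E + 10.7·(cos 27°, sin 27°) = (56.2, 15.6). Then |ZM| = |M − Z| = 58.3.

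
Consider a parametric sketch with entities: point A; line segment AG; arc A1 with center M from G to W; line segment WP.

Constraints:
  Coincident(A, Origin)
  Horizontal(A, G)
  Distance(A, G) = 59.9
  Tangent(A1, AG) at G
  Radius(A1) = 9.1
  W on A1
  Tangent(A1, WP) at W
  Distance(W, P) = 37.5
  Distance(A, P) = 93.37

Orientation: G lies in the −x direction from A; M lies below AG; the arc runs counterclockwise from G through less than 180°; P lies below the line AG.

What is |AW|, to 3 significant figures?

68.2

Checks: |MW| = 9.100 ✓; ∠(MW, WP) = 90.00° ✓; |WP| = 37.50 ✓; |AP| = 93.37 ✓.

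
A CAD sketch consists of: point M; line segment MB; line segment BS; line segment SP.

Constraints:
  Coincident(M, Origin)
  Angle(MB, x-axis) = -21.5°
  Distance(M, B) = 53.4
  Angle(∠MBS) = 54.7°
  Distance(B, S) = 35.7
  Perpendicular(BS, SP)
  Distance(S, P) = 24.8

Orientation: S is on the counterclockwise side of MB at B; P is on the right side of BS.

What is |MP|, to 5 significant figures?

68.553

∠MBS = 54.7°, so BS runs at -21.5° + (180° − 54.7°) = 103.80° from the x-axis; with |BS| = 35.7, S = B + 35.7·(cos 103.80°, sin 103.80°) = (41.169, 15.098). The perpendicularity gives SP at right angles to BS; with |SP| = 24.8 on the right of BS, P = S + 24.8·(0.97113, 0.23853) = (65.253, 21.014). Then |MP| = |P − M| = 68.553.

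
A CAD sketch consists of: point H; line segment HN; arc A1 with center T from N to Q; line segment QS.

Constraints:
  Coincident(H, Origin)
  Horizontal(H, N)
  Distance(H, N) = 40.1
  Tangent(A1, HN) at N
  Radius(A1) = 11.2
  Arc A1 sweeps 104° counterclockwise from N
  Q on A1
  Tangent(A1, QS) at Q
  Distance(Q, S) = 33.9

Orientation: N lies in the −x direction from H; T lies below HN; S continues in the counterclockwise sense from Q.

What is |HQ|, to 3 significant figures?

52.8

H is at the origin; H and N share the same y with |HN| = 40.1 and N on the −x side, so N = (-40.1, 0.00). Tangency of A1 to HN means the radius TN is perpendicular to HN, so T = N + (0, -11.2) = (-40.1, -11.2). On A1, N sits at bearing 90° from T; a 104° counterclockwise sweep puts Q at bearing 194°, so Q = T + 11.2·(cos 194°, sin 194°) = (-51.0, -13.9). Then |HQ| = |Q − H| = 52.8.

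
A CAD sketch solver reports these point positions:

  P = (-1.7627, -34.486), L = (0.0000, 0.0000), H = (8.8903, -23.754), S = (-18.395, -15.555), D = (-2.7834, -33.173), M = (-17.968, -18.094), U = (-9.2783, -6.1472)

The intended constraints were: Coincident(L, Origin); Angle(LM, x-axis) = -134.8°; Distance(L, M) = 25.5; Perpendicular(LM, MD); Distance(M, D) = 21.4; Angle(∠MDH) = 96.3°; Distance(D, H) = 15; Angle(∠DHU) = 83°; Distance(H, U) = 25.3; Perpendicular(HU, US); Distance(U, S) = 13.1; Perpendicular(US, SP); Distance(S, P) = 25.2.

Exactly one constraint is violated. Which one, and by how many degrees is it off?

Perpendicular(US, SP) — off by 4.60°.

L = (0.00, 0.00) ✓; LM at -134.8° ✓; |LM| = 25.50 ✓; ∠(LM, MD) = 90.00° ✓; |MD| = 21.40 ✓; ∠MDH = 96.30° ✓; |DH| = 15.00 ✓; ∠DHU = 83.00° ✓; |HU| = 25.30 ✓; ∠(HU, US) = 90.00° ✓; |US| = 13.10 ✓; ∠(US, SP) = 85.40° ✗; |SP| = 25.20 ✓.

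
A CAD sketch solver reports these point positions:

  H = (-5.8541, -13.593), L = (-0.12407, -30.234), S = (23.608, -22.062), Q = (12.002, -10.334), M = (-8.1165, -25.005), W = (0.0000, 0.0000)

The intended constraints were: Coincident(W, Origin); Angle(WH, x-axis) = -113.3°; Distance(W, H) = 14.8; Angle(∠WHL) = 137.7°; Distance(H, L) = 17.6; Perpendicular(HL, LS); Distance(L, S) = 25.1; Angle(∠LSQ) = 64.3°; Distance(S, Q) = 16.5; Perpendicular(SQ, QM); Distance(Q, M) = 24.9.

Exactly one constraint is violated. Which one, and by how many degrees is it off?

Perpendicular(SQ, QM) — off by 8.60°.

W = (0.00, 0.00) ✓; WH at -113.3° ✓; |WH| = 14.80 ✓; ∠WHL = 137.7° ✓; |HL| = 17.60 ✓; ∠(HL, LS) = 90.00° ✓; |LS| = 25.10 ✓; ∠LSQ = 64.30° ✓; |SQ| = 16.50 ✓; ∠(SQ, QM) = 81.40° ✗; |QM| = 24.90 ✓.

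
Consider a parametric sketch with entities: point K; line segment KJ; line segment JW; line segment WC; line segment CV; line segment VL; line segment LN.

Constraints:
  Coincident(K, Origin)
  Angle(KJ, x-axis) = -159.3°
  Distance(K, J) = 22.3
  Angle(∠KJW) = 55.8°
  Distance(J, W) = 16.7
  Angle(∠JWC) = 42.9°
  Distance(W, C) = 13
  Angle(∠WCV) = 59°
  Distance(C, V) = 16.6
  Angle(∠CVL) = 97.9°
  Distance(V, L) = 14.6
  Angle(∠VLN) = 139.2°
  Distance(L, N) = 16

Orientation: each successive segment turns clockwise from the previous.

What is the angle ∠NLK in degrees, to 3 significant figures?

78.1°

K is at the origin; KJ runs at -159.3° with length 22.3, so J = (-20.9, -7.88). ∠KJW = 55.8° gives JW at 76.5° from the x-axis; with |JW| = 16.7, W = (-17.0, 8.36). ∠JWC = 42.9° gives WC at -60.6° from the x-axis; with |WC| = 13.0, C = (-10.6, -2.97). ∠WCV = 59.0° gives CV at 178° from the x-axis; with |CV| = 16.6, V = (-27.2, -2.51). ∠CVL = 97.9° gives VL at 96.3° from the x-axis; with |VL| = 14.6, L = (-28.8, 12.0). ∠VLN = 139.2° gives LN at 55.5° from the x-axis; with |LN| = 16.0, N = (-19.7, 25.2). Then cos ∠NLK = LN·LK / (|LN||LK|), giving 78.1°.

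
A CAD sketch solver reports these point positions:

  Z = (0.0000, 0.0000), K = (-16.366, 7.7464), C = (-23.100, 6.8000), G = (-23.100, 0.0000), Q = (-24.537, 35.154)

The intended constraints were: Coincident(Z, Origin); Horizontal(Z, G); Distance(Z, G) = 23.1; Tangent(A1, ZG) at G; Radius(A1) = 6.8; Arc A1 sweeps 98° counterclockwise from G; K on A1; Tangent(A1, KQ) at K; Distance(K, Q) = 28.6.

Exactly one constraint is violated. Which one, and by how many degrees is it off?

Tangent(A1, KQ) at K — off by 8.60°.

Z = (0.00, 0.00) ✓; Z.y = 0.00, G.y = 0.00 ✓; |ZG| = 23.10 ✓; ∠(CG, GZ) = 90.00° ✓; |CG| = 6.800 ✓; bearing(C→K) − bearing(C→G) = 98.00° ✓; |CK| = 6.800 ✓; ∠(CK, KQ) = 81.40° ✗; |KQ| = 28.60 ✓.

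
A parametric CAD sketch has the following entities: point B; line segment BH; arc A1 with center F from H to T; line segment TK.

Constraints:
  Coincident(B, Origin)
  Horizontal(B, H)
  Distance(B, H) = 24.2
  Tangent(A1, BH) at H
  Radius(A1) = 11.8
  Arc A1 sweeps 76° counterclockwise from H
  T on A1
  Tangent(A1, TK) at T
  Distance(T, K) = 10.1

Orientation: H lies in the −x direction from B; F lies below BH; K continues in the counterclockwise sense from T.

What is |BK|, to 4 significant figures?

42.46

B is at the origin; BH is horizontal with |BH| = 24.2 and H on the −x side, so H = (-24.20, 0.000). The tangent condition forces FH to be normal to BH, so F = H + (0, -11.8) = (-24.20, -11.80). On A1, H sits at bearing 90° from F; a 76° counterclockwise sweep puts T at bearing 166°, so T = F + 11.8·(cos 166°, sin 166°) = (-35.65, -8.945). A1 meets TK tangentially, so FT is at right angles to TK, so TK runs along (−sin 166°, cos 166°); with |TK| = 10.1, K = (-38.09, -18.75). Then |BK| = |K − B| = 42.46.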